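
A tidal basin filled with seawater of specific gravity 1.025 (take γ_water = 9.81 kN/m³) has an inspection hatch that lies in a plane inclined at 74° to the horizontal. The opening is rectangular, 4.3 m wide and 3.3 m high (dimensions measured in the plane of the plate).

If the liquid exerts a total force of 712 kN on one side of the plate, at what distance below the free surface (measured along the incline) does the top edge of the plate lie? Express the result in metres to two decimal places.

y_top ≈ 3.54 m

γ = 1.025 × 9.81 = 10.05525 kN/m³.
A = 4.3 × 3.3 = 14.19 m².
From F = γ·h_c·A, the centroid depth is h_c = 712/(10.05525 × 14.19) = 4.99005 m.
Let θ = 74° be the plate's angle to the horizontal; measure y along the incline from where the plane meets the free surface. Vertical depth h = y·sinθ with sinθ = 0.961262.
Along the incline, y_c = h_c/sinθ = 4.99005/0.961262 = 5.19114 m.
The centroid lies 3.3/2 = 1.65 m below the top edge, so the top edge sits at y_top = 5.19114 − 1.65 = 3.54114 m along the incline.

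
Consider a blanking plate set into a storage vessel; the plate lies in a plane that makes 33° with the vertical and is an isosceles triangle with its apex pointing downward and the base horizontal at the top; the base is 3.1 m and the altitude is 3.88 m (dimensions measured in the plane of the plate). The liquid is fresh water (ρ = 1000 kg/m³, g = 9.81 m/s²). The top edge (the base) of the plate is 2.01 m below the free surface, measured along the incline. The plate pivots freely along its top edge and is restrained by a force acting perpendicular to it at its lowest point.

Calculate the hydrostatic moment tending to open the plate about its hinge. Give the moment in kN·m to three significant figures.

γ = ρg = 1000 × 9.81 = 9810 N/m³ = 9.81 kN/m³.
The plate makes 33° with the vertical, i.e. θ = 90° − 33° = 57° to the horizontal. Measuring y along the incline from the free-surface line, vertical depth h = y·sinθ with sinθ = 0.838671.
With the apex down, the centroid sits h/3 = 3.88/3 = 1.29333 m below the base (the top edge), so y_c = 2.01 + 1.29333 = 3.30333 m and h_c = 3.30333 × 0.838671 = 2.77041 m.
A = ½ × 3.1 × 3.88 = 6.014 m².
Resultant F = γ·h_c·A = 9.81 × 2.77041 × 6.014 = 163.447 kN.
I_c = b·h³/36 = 3.1 × 3.88³/36 = 5.02984 m⁴.
Centre of pressure: y_p = y_c + I_c/(y_c·A) = 3.30333 + 5.02984/(3.30333 × 6.014) = 3.30333 + 0.253185 = 3.55652 m along the plane.
The resultant acts 1.29333 + 0.253185 = 1.54652 m (along the plate) below the hinge at the top edge, so the moment about the hinge is M = F × 1.54652 = 163.447 × 1.54652 = 252.774 kN·m.

M ≈ 253 kN·m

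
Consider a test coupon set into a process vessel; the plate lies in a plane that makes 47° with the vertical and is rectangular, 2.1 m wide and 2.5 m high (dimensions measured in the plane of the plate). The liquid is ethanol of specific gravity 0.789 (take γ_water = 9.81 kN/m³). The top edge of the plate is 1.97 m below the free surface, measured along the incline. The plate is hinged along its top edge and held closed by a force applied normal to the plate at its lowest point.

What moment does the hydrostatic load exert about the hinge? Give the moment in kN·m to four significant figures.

M ≈ 126.0 kN·m

γ = 0.789 × 9.81 = 7.74009 kN/m³.
The plate makes 47° with the vertical, i.e. θ = 90° − 47° = 43° to the horizontal. Measuring y along the incline from the free-surface line, vertical depth h = y·sinθ with sinθ = 0.681998.
The centroid lies 2.5/2 = 1.25 m below the top edge, so y_c = 1.97 + 1.25 = 3.22 m and h_c = 3.22 × 0.681998 = 2.19603 m.
A = 2.1 × 2.5 = 5.25 m².
Resultant F = γ·h_c·A = 7.74009 × 2.19603 × 5.25 = 89.2367 kN.
I_c = b·h³/12 = 2.1 × 2.5³/12 = 2.73438 m⁴.
Centre of pressure: y_p = y_c + I_c/(y_c·A) = 3.22 + 2.73438/(3.22 × 5.25) = 3.22 + 0.16175 = 3.38175 m along the plane.
The resultant acts 1.25 + 0.16175 = 1.41175 m (along the plate) below the hinge at the top edge, so the moment about the hinge is M = F × 1.41175 = 89.2367 × 1.41175 = 125.98 kN·m.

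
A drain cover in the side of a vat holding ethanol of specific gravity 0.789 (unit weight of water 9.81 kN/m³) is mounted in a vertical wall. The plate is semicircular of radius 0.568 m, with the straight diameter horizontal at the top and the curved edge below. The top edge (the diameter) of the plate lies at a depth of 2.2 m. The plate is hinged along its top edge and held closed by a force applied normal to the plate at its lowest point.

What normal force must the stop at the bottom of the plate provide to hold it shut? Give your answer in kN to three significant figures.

γ = 0.789 × 9.81 = 7.74009 kN/m³.
The centroid of a semicircle lies 4r/(3π) = 0.241067 m from the diameter, here below the top edge, so the centroid depth is h_c = 2.2 + 0.241067 = 2.44107 m.
A = πr²/2 = π × 0.568²/2 = 0.506777 m².
Resultant F = γ·h_c·A = 7.74009 × 2.44107 × 0.506777 = 9.5751 kN.
I_c = (π/8 − 8/(9π))·r⁴ = 0.109757 × 0.568⁴ = 0.0114242 m⁴.
Centre of pressure: y_p = y_c + I_c/(y_c·A) = 2.44107 + 0.0114242/(2.44107 × 0.506777) = 2.44107 + 0.00923482 = 2.4503 m along the plane.
The resultant acts 0.241067 + 0.00923482 = 0.250302 m (along the plate) below the hinge at the top edge, so the moment about the hinge is M = F × 0.250302 = 9.5751 × 0.250302 = 2.39667 kN·m.
A normal force at the bottom, 0.568 m from the hinge, must supply this moment: P = 2.39667/0.568 = 4.21949 kN.

P ≈ 4.22 kN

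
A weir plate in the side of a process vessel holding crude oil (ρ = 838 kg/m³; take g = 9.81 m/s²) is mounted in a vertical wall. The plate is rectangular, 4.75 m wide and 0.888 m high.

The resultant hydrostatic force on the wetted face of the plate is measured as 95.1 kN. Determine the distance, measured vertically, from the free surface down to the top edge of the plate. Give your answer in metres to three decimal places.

d_top ≈ 2.299 m

γ = ρg = 838 × 9.81 / 1000 = 8.22078 kN/m³.
A = 4.75 × 0.888 = 4.218 m².
From F = γ·h_c·A, the centroid depth is h_c = 95.1/(8.22078 × 4.218) = 2.74259 m.
The centroid lies 0.888/2 = 0.444 m below the top edge, so the top edge sits at h_top = 2.74259 − 0.444 = 2.29859 m below the surface.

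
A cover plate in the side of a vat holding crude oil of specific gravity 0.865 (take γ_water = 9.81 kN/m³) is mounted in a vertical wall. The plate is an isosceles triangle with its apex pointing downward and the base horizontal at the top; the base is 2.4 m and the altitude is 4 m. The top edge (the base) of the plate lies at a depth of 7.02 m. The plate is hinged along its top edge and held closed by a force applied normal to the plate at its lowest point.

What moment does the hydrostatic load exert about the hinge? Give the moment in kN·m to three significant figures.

M ≈ 490 kN·m

γ = 0.865 × 9.81 = 8.48565 kN/m³.
With the apex down, the centroid sits h/3 = 4/3 = 1.33333 m below the base (the top edge), so the centroid depth is h_c = 7.02 + 1.33333 = 8.35333 m.
A = ½ × 2.4 × 4 = 4.8 m².
Resultant F = γ·h_c·A = 8.48565 × 8.35333 × 4.8 = 340.24 kN.
I_c = b·h³/36 = 2.4 × 4³/36 = 4.26667 m⁴.
Centre of pressure: y_p = y_c + I_c/(y_c·A) = 8.35333 + 4.26667/(8.35333 × 4.8) = 8.35333 + 0.106411 = 8.45974 m along the plane.
The resultant acts 1.33333 + 0.106411 = 1.43974 m (along the plate) below the hinge at the top edge, so the moment about the hinge is M = F × 1.43974 = 340.24 × 1.43974 = 489.857 kN·m.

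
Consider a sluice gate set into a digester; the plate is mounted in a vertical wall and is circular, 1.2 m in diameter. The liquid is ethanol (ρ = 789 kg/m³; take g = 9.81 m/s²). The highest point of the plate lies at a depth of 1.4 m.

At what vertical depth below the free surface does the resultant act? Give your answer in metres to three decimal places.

γ = ρg = 789 × 9.81 / 1000 = 7.74009 kN/m³.
The centroid is at the centre, 0.6 m below the top of the plate, so the centroid depth is h_c = 1.4 + 0.6 = 2 m.
A = π(0.6)² = 1.13097 m².
Resultant F = γ·h_c·A = 7.74009 × 2 × 1.13097 = 17.5076 kN.
I_c = πr⁴/4 = π × 0.6⁴/4 = 0.101788 m⁴.
Centre of pressure: y_p = y_c + I_c/(y_c·A) = 2 + 0.101788/(2 × 1.13097) = 2 + 0.0450003 = 2.045 m along the plane.

h_p = 2.045 m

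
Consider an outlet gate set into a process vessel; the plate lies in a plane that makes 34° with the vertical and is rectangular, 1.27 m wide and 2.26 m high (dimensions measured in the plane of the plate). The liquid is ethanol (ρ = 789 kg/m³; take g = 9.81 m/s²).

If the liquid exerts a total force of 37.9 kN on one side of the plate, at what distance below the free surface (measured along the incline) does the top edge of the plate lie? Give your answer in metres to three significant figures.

y_top ≈ 0.928 m

γ = ρg = 789 × 9.81 / 1000 = 7.74009 kN/m³.
A = 1.27 × 2.26 = 2.8702 m².
From F = γ·h_c·A, the centroid depth is h_c = 37.9/(7.74009 × 2.8702) = 1.70601 m.
The plate makes 34° with the vertical, i.e. θ = 90° − 34° = 56° to the horizontal. Measuring y along the incline from the free-surface line, vertical depth h = y·sinθ with sinθ = 0.829038.
Along the incline, y_c = h_c/sinθ = 1.70601/0.829038 = 2.05782 m.
The centroid lies 2.26/2 = 1.13 m below the top edge, so the top edge sits at y_top = 2.05782 − 1.13 = 0.92782 m along the incline.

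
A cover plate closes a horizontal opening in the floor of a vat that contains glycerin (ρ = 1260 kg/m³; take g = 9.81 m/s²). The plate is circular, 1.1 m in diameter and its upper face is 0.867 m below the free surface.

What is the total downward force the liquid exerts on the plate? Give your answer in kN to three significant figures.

γ = ρg = 1260 × 9.81 / 1000 = 12.3606 kN/m³.
The plate is horizontal, so pressure is uniform at p = γ·h = 12.3606 × 0.867 = 10.7166 kN/m².
A = π(0.55)² = 0.950332 m².
F = p·A = 10.7166 × 0.950332 = 10.1843 kN.

F ≈ 10.2 kN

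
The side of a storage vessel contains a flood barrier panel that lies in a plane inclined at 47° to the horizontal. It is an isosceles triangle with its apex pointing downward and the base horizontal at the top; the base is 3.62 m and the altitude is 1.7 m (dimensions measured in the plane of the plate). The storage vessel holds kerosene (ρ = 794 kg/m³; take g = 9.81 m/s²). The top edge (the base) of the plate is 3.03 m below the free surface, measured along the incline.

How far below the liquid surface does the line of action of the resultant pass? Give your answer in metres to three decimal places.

γ = ρg = 794 × 9.81 / 1000 = 7.78914 kN/m³.
Let θ = 47° be the plate's angle to the horizontal; measure y along the incline from where the plane meets the free surface. Vertical depth h = y·sinθ with sinθ = 0.731354.
With the apex down, the centroid sits h/3 = 1.7/3 = 0.566667 m below the base (the top edge), so y_c = 3.03 + 0.566667 = 3.59667 m and h_c = 3.59667 × 0.731354 = 2.63044 m.
A = ½ × 3.62 × 1.7 = 3.077 m².
Resultant F = γ·h_c·A = 7.78914 × 2.63044 × 3.077 = 63.0442 kN.
I_c = b·h³/36 = 3.62 × 1.7³/36 = 0.494029 m⁴.
Centre of pressure: y_p = y_c + I_c/(y_c·A) = 3.59667 + 0.494029/(3.59667 × 3.077) = 3.59667 + 0.04464 = 3.64131 m along the plane.
Vertically, h_p = y_p·sinθ = 3.64131 × 0.731354 = 2.66309 m.

h_p = 2.663 m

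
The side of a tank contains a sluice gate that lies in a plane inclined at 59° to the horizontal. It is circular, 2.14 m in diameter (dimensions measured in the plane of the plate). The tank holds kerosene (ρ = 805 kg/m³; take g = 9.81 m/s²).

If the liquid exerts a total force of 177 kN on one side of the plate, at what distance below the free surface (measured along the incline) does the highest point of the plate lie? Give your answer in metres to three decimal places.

y_top ≈ 6.200 m

γ = ρg = 805 × 9.81 / 1000 = 7.89705 kN/m³.
A = π(1.07)² = 3.59681 m².
From F = γ·h_c·A, the centroid depth is h_c = 177/(7.89705 × 3.59681) = 6.23148 m.
Let θ = 59° be the plate's angle to the horizontal; measure y along the incline from where the plane meets the free surface. Vertical depth h = y·sinθ with sinθ = 0.857167.
Along the incline, y_c = h_c/sinθ = 6.23148/0.857167 = 7.26986 m.
The centroid is at the centre, 1.07 m below the top of the plate, so the highest point sits at y_top = 7.26986 − 1.07 = 6.19986 m along the incline.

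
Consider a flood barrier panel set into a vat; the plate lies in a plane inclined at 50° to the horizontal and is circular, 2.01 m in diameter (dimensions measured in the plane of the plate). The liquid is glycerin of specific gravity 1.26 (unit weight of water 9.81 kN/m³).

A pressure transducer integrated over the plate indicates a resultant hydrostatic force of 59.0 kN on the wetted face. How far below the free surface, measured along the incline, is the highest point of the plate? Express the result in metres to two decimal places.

y_top ≈ 0.96 m

γ = 1.26 × 9.81 = 12.3606 kN/m³.
A = π(1.005)² = 3.17309 m².
From F = γ·h_c·A, the centroid depth is h_c = 59.0/(12.3606 × 3.17309) = 1.50428 m.
Let θ = 50° be the plate's angle to the horizontal; measure y along the incline from where the plane meets the free surface. Vertical depth h = y·sinθ with sinθ = 0.766044.
Along the incline, y_c = h_c/sinθ = 1.50428/0.766044 = 1.9637 m.
The centroid is at the centre, 1.005 m below the top of the plate, so the highest point sits at y_top = 1.9637 − 1.005 = 0.9587 m along the incline.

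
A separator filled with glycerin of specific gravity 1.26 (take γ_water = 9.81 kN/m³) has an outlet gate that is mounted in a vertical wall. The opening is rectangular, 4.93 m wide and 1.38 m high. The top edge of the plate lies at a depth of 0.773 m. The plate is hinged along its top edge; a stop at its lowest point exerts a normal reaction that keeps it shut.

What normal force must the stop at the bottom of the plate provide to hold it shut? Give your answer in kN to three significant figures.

γ = 1.26 × 9.81 = 12.3606 kN/m³.
The centroid lies 1.38/2 = 0.69 m below the top edge, so the centroid depth is h_c = 0.773 + 0.69 = 1.463 m.
A = 4.93 × 1.38 = 6.8034 m².
Resultant F = γ·h_c·A = 12.3606 × 1.463 × 6.8034 = 123.03 kN.
I_c = b·h³/12 = 4.93 × 1.38³/12 = 1.0797 m⁴.
Centre of pressure: y_p = y_c + I_c/(y_c·A) = 1.463 + 1.0797/(1.463 × 6.8034) = 1.463 + 0.108476 = 1.57148 m along the plane.
The resultant acts 0.69 + 0.108476 = 0.798476 m (along the plate) below the hinge at the top edge, so the moment about the hinge is M = F × 0.798476 = 123.03 × 0.798476 = 98.2365 kN·m.
A normal force at the bottom, 1.38 m from the hinge, must supply this moment: P = 98.2365/1.38 = 71.1859 kN.

P ≈ 71.2 kN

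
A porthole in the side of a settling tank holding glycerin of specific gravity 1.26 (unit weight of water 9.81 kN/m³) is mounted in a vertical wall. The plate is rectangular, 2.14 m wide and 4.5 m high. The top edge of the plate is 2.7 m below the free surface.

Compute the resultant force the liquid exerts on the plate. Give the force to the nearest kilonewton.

F ≈ 589 kN

γ = 1.26 × 9.81 = 12.3606 kN/m³.
The centroid lies 4.5/2 = 2.25 m below the top edge, so the centroid depth is h_c = 2.7 + 2.25 = 4.95 m.
A = 2.14 × 4.5 = 9.63 m².
Resultant F = γ·h_c·A = 12.3606 × 4.95 × 9.63 = 589.211 kN.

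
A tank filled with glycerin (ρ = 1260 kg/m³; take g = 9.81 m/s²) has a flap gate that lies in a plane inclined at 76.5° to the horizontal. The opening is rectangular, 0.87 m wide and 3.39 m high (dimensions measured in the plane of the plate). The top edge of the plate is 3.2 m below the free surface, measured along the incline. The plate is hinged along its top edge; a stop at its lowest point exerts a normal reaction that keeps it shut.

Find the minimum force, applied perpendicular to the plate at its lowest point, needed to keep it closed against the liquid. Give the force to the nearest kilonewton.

γ = ρg = 1260 × 9.81 / 1000 = 12.3606 kN/m³.
Let θ = 76.5° be the plate's angle to the horizontal; measure y along the incline from where the plane meets the free surface. Vertical depth h = y·sinθ with sinθ = 0.972370.
The centroid lies 3.39/2 = 1.695 m below the top edge, so y_c = 3.2 + 1.695 = 4.895 m and h_c = 4.895 × 0.972370 = 4.75975 m.
A = 0.87 × 3.39 = 2.9493 m².
Resultant F = γ·h_c·A = 12.3606 × 4.75975 × 2.9493 = 173.517 kN.
I_c = b·h³/12 = 0.87 × 3.39³/12 = 2.82447 m⁴.
Centre of pressure: y_p = y_c + I_c/(y_c·A) = 4.895 + 2.82447/(4.895 × 2.9493) = 4.895 + 0.195643 = 5.09064 m along the plane.
The resultant acts 1.695 + 0.195643 = 1.89064 m (along the plate) below the hinge at the top edge, so the moment about the hinge is M = F × 1.89064 = 173.517 × 1.89064 = 328.058 kN·m.
A normal force at the bottom, 3.39 m from the hinge, must supply this moment: P = 328.058/3.39 = 96.7723 kN.

P ≈ 97 kN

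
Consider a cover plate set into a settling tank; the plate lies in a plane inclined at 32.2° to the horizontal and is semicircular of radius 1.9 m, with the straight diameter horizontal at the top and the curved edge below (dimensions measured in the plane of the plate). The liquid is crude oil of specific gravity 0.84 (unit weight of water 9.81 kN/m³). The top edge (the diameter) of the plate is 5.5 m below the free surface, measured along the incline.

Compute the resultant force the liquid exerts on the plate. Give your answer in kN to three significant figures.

γ = 0.84 × 9.81 = 8.2404 kN/m³.
Let θ = 32.2° be the plate's angle to the horizontal; measure y along the incline from where the plane meets the free surface. Vertical depth h = y·sinθ with sinθ = 0.532876.
The centroid of a semicircle lies 4r/(3π) = 0.806385 m from the diameter, here below the top edge, so y_c = 5.5 + 0.806385 = 6.30638 m and h_c = 6.30638 × 0.532876 = 3.36052 m.
A = πr²/2 = π × 1.9²/2 = 5.67057 m².
Resultant F = γ·h_c·A = 8.2404 × 3.36052 × 5.67057 = 157.03 kN.

F ≈ 157 kN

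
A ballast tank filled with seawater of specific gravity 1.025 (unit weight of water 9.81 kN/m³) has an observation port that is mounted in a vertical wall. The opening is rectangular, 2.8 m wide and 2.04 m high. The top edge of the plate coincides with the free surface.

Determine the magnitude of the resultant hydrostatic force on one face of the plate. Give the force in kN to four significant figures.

γ = 1.025 × 9.81 = 10.05525 kN/m³.
The centroid lies 2.04/2 = 1.02 m below the top edge, so the centroid depth is h_c = 1.02 m.
A = 2.8 × 2.04 = 5.712 m².
Resultant F = γ·h_c·A = 10.05525 × 1.02 × 5.712 = 58.5843 kN.

F ≈ 58.58 kN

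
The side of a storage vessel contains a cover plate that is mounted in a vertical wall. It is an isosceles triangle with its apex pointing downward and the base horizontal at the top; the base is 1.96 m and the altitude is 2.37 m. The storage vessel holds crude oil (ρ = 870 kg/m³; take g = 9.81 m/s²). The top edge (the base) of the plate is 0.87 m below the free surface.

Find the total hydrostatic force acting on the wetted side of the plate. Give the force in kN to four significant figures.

γ = ρg = 870 × 9.81 / 1000 = 8.5347 kN/m³.
With the apex down, the centroid sits h/3 = 2.37/3 = 0.79 m below the base (the top edge), so the centroid depth is h_c = 0.87 + 0.79 = 1.66 m.
A = ½ × 1.96 × 2.37 = 2.3226 m².
Resultant F = γ·h_c·A = 8.5347 × 1.66 × 2.3226 = 32.9057 kN.

F ≈ 32.91 kN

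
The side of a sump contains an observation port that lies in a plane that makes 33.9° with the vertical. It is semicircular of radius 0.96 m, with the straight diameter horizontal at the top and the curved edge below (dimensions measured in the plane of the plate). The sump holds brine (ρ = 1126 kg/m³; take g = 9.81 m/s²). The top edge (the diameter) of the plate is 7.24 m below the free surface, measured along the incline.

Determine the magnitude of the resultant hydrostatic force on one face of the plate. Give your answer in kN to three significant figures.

γ = ρg = 1126 × 9.81 / 1000 = 11.04606 kN/m³.
The plate makes 33.9° with the vertical, i.e. θ = 90° − 33.9° = 56.1° to the horizontal. Measuring y along the incline from the free-surface line, vertical depth h = y·sinθ with sinθ = 0.830012.
The centroid of a semicircle lies 4r/(3π) = 0.407437 m from the diameter, here below the top edge, so y_c = 7.24 + 0.407437 = 7.64744 m and h_c = 7.64744 × 0.830012 = 6.34747 m.
A = πr²/2 = π × 0.96²/2 = 1.44765 m².
Resultant F = γ·h_c·A = 11.04606 × 6.34747 × 1.44765 = 101.501 kN.

F ≈ 102 kN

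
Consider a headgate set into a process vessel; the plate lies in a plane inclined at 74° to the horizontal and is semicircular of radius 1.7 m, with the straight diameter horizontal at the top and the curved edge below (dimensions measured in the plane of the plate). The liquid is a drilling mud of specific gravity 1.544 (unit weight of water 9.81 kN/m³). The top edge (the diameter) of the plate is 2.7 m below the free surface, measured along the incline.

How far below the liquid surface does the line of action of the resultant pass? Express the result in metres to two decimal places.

γ = 1.544 × 9.81 = 15.14664 kN/m³.
Let θ = 74° be the plate's angle to the horizontal; measure y along the incline from where the plane meets the free surface. Vertical depth h = y·sinθ with sinθ = 0.961262.
The centroid of a semicircle lies 4r/(3π) = 0.721502 m from the diameter, here below the top edge, so y_c = 2.7 + 0.721502 = 3.4215 m and h_c = 3.4215 × 0.961262 = 3.28896 m.
A = πr²/2 = π × 1.7²/2 = 4.5396 m².
Resultant F = γ·h_c·A = 15.14664 × 3.28896 × 4.5396 = 226.148 kN.
I_c = (π/8 − 8/(9π))·r⁴ = 0.109757 × 1.7⁴ = 0.916701 m⁴.
Centre of pressure: y_p = y_c + I_c/(y_c·A) = 3.4215 + 0.916701/(3.4215 × 4.5396) = 3.4215 + 0.0590192 = 3.48052 m along the plane.
Vertically, h_p = y_p·sinθ = 3.48052 × 0.961262 = 3.34569 m.

h_p = 3.35 m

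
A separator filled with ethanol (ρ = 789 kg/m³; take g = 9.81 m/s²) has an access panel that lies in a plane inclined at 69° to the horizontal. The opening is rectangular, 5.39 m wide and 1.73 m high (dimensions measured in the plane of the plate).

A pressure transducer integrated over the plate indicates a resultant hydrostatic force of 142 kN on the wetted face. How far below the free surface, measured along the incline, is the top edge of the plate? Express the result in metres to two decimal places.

y_top ≈ 1.24 m

γ = ρg = 789 × 9.81 / 1000 = 7.74009 kN/m³.
A = 5.39 × 1.73 = 9.3247 m².
From F = γ·h_c·A, the centroid depth is h_c = 142/(7.74009 × 9.3247) = 1.96747 m.
Let θ = 69° be the plate's angle to the horizontal; measure y along the incline from where the plane meets the free surface. Vertical depth h = y·sinθ with sinθ = 0.933580.
Along the incline, y_c = h_c/sinθ = 1.96747/0.933580 = 2.10745 m.
The centroid lies 1.73/2 = 0.865 m below the top edge, so the top edge sits at y_top = 2.10745 − 0.865 = 1.24245 m along the incline.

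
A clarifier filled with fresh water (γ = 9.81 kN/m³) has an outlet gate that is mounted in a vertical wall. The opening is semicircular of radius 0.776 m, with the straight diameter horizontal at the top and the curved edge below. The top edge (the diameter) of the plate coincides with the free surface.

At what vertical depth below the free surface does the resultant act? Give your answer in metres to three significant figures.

γ = 9.81 kN/m³.
The centroid of a semicircle lies 4r/(3π) = 0.329345 m from the diameter, here below the top edge, so the centroid depth is h_c = 0.329345 m.
A = πr²/2 = π × 0.776²/2 = 0.945896 m².
Resultant F = γ·h_c·A = 9.81 × 0.329345 × 0.945896 = 3.05607 kN.
I_c = (π/8 − 8/(9π))·r⁴ = 0.109757 × 0.776⁴ = 0.0397996 m⁴.
Centre of pressure: y_p = y_c + I_c/(y_c·A) = 0.329345 + 0.0397996/(0.329345 × 0.945896) = 0.329345 + 0.127757 = 0.457102 m along the plane.

h_p = 0.457 m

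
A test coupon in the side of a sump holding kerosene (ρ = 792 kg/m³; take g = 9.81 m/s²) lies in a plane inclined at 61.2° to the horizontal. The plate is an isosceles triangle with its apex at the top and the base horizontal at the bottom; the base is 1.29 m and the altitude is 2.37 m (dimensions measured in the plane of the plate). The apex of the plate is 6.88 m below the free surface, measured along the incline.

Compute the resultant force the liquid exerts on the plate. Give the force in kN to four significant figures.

F ≈ 88.05 kN

γ = ρg = 792 × 9.81 / 1000 = 7.76952 kN/m³.
Let θ = 61.2° be the plate's angle to the horizontal; measure y along the incline from where the plane meets the free surface. Vertical depth h = y·sinθ with sinθ = 0.876307.
With the apex up, the centroid sits 2h/3 = 2 × 2.37/3 = 1.58 m below the apex, so y_c = 6.88 + 1.58 = 8.46 m and h_c = 8.46 × 0.876307 = 7.41356 m.
A = ½ × 1.29 × 2.37 = 1.52865 m².
Resultant F = γ·h_c·A = 7.76952 × 7.41356 × 1.52865 = 88.0499 kN.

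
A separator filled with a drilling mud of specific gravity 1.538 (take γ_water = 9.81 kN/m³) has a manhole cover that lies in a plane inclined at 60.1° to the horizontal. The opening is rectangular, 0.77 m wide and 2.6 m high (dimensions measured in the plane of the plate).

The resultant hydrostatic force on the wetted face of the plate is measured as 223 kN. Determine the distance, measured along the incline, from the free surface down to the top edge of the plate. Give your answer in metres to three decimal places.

y_top ≈ 7.216 m

γ = 1.538 × 9.81 = 15.08778 kN/m³.
A = 0.77 × 2.6 = 2.002 m².
From F = γ·h_c·A, the centroid depth is h_c = 223/(15.08778 × 2.002) = 7.3827 m.
Let θ = 60.1° be the plate's angle to the horizontal; measure y along the incline from where the plane meets the free surface. Vertical depth h = y·sinθ with sinθ = 0.866897.
Along the incline, y_c = h_c/sinθ = 7.3827/0.866897 = 8.51624 m.
The centroid lies 2.6/2 = 1.3 m below the top edge, so the top edge sits at y_top = 8.51624 − 1.3 = 7.21624 m along the incline.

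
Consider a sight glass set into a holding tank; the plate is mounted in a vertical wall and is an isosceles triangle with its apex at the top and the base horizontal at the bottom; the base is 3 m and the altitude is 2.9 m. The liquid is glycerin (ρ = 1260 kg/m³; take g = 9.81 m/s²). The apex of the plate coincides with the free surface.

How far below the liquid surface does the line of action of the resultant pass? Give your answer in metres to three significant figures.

h_p = 2.18 m

γ = ρg = 1260 × 9.81 / 1000 = 12.3606 kN/m³.
With the apex up, the centroid sits 2h/3 = 2 × 2.9/3 = 1.93333 m below the apex, so the centroid depth is h_c = 1.93333 m.
A = ½ × 3 × 2.9 = 4.35 m².
Resultant F = γ·h_c·A = 12.3606 × 1.93333 × 4.35 = 103.952 kN.
I_c = b·h³/36 = 3 × 2.9³/36 = 2.03242 m⁴.
Centre of pressure: y_p = y_c + I_c/(y_c·A) = 1.93333 + 2.03242/(1.93333 × 4.35) = 1.93333 + 0.241667 = 2.175 m along the plane.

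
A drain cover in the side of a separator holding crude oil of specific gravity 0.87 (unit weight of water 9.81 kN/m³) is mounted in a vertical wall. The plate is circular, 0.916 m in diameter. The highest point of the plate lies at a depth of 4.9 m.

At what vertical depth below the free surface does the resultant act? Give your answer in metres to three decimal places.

γ = 0.87 × 9.81 = 8.5347 kN/m³.
The centroid is at the centre, 0.458 m below the top of the plate, so the centroid depth is h_c = 4.9 + 0.458 = 5.358 m.
A = π(0.458)² = 0.658993 m².
Resultant F = γ·h_c·A = 8.5347 × 5.358 × 0.658993 = 30.135 kN.
I_c = πr⁴/4 = π × 0.458⁴/4 = 0.0345583 m⁴.
Centre of pressure: y_p = y_c + I_c/(y_c·A) = 5.358 + 0.0345583/(5.358 × 0.658993) = 5.358 + 0.00978743 = 5.36779 m along the plane.

h_p = 5.368 m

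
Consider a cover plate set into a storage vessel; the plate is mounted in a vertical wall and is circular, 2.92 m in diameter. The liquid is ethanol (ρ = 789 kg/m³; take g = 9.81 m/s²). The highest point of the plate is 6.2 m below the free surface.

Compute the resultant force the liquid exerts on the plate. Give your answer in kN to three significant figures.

F ≈ 397 kN

γ = ρg = 789 × 9.81 / 1000 = 7.74009 kN/m³.
The centroid is at the centre, 1.46 m below the top of the plate, so the centroid depth is h_c = 6.2 + 1.46 = 7.66 m.
A = π(1.46)² = 6.69662 m².
Resultant F = γ·h_c·A = 7.74009 × 7.66 × 6.69662 = 397.037 kN.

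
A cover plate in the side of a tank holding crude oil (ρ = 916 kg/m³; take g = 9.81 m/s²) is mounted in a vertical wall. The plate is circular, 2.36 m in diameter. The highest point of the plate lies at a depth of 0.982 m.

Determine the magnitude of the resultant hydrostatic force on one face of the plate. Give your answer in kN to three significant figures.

F ≈ 85.0 kN

γ = ρg = 916 × 9.81 / 1000 = 8.98596 kN/m³.
The centroid is at the centre, 1.18 m below the top of the plate, so the centroid depth is h_c = 0.982 + 1.18 = 2.162 m.
A = π(1.18)² = 4.37435 m².
Resultant F = γ·h_c·A = 8.98596 × 2.162 × 4.37435 = 84.9833 kN.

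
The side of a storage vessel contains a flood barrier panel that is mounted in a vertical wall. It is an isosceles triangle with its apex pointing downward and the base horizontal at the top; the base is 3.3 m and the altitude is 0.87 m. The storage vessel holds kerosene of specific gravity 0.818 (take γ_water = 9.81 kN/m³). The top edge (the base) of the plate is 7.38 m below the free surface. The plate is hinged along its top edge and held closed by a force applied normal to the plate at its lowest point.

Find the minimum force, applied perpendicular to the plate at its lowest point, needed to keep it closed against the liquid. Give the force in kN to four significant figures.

P ≈ 30.01 kN

γ = 0.818 × 9.81 = 8.02458 kN/m³.
With the apex down, the centroid sits h/3 = 0.87/3 = 0.29 m below the base (the top edge), so the centroid depth is h_c = 7.38 + 0.29 = 7.67 m.
A = ½ × 3.3 × 0.87 = 1.4355 m².
Resultant F = γ·h_c·A = 8.02458 × 7.67 × 1.4355 = 88.3529 kN.
I_c = b·h³/36 = 3.3 × 0.87³/36 = 0.0603628 m⁴.
Centre of pressure: y_p = y_c + I_c/(y_c·A) = 7.67 + 0.0603628/(7.67 × 1.4355) = 7.67 + 0.0054824 = 7.67548 m along the plane.
The resultant acts 0.29 + 0.0054824 = 0.295482 m (along the plate) below the hinge at the top edge, so the moment about the hinge is M = F × 0.295482 = 88.3529 × 0.295482 = 26.1067 kN·m.
A normal force at the bottom, 0.87 m from the hinge, must supply this moment: P = 26.1067/0.87 = 30.0077 kN.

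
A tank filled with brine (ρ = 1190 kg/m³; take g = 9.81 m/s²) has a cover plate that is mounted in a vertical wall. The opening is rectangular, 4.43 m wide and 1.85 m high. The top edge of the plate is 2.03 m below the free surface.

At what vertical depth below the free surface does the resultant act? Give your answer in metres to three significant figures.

γ = ρg = 1190 × 9.81 / 1000 = 11.6739 kN/m³.
The centroid lies 1.85/2 = 0.925 m below the top edge, so the centroid depth is h_c = 2.03 + 0.925 = 2.955 m.
A = 4.43 × 1.85 = 8.1955 m².
Resultant F = γ·h_c·A = 11.6739 × 2.955 × 8.1955 = 282.715 kN.
I_c = b·h³/12 = 4.43 × 1.85³/12 = 2.33742 m⁴.
Centre of pressure: y_p = y_c + I_c/(y_c·A) = 2.955 + 2.33742/(2.955 × 8.1955) = 2.955 + 0.096517 = 3.05152 m along the plane.

h_p = 3.05 m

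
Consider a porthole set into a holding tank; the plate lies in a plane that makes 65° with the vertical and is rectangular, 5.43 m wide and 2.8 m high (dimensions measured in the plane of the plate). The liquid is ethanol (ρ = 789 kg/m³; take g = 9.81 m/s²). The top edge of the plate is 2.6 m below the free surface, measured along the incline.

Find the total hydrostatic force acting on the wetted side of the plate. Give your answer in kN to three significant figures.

F ≈ 199 kN

γ = ρg = 789 × 9.81 / 1000 = 7.74009 kN/m³.
The plate makes 65° with the vertical, i.e. θ = 90° − 65° = 25° to the horizontal. Measuring y along the incline from the free-surface line, vertical depth h = y·sinθ with sinθ = 0.422618.
The centroid lies 2.8/2 = 1.4 m below the top edge, so y_c = 2.6 + 1.4 = 4 m and h_c = 4 × 0.422618 = 1.69047 m.
A = 5.43 × 2.8 = 15.204 m².
Resultant F = γ·h_c·A = 7.74009 × 1.69047 × 15.204 = 198.935 kN.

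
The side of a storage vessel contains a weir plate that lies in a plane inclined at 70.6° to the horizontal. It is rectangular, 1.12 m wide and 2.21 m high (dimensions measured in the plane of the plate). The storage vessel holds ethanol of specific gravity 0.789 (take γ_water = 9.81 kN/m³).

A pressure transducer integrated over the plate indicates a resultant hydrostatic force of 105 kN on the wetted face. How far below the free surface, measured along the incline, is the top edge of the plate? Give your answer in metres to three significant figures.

y_top ≈ 4.71 m

γ = 0.789 × 9.81 = 7.74009 kN/m³.
A = 1.12 × 2.21 = 2.4752 m².
From F = γ·h_c·A, the centroid depth is h_c = 105/(7.74009 × 2.4752) = 5.48066 m.
Let θ = 70.6° be the plate's angle to the horizontal; measure y along the incline from where the plane meets the free surface. Vertical depth h = y·sinθ with sinθ = 0.943223.
Along the incline, y_c = h_c/sinθ = 5.48066/0.943223 = 5.81057 m.
The centroid lies 2.21/2 = 1.105 m below the top edge, so the top edge sits at y_top = 5.81057 − 1.105 = 4.70557 m along the incline.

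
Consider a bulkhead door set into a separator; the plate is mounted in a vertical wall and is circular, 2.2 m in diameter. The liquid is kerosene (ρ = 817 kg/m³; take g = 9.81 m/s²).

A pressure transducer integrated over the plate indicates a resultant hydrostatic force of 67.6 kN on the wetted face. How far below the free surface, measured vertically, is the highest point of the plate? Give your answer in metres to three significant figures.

d_top ≈ 1.12 m

γ = ρg = 817 × 9.81 / 1000 = 8.01477 kN/m³.
A = π(1.1)² = 3.80133 m².
From F = γ·h_c·A, the centroid depth is h_c = 67.6/(8.01477 × 3.80133) = 2.21881 m.
The centroid is at the centre, 1.1 m below the top of the plate, so the highest point sits at h_top = 2.21881 − 1.1 = 1.11881 m below the surface.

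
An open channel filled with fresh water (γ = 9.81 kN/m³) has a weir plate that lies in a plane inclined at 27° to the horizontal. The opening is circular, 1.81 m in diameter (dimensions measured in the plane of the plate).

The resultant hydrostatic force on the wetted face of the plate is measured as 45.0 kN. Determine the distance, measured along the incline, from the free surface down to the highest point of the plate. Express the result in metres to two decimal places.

γ = 9.81 kN/m³.
A = π(0.905)² = 2.57304 m².
From F = γ·h_c·A, the centroid depth is h_c = 45.0/(9.81 × 2.57304) = 1.78278 m.
Let θ = 27° be the plate's angle to the horizontal; measure y along the incline from where the plane meets the free surface. Vertical depth h = y·sinθ with sinθ = 0.453990.
Along the incline, y_c = h_c/sinθ = 1.78278/0.453990 = 3.92691 m.
The centroid is at the centre, 0.905 m below the top of the plate, so the highest point sits at y_top = 3.92691 − 0.905 = 3.02191 m along the incline.

y_top ≈ 3.02 m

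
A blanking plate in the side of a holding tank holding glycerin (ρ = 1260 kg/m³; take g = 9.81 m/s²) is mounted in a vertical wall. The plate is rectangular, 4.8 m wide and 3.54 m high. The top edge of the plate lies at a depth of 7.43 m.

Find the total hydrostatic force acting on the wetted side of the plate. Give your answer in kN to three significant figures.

γ = ρg = 1260 × 9.81 / 1000 = 12.3606 kN/m³.
The centroid lies 3.54/2 = 1.77 m below the top edge, so the centroid depth is h_c = 7.43 + 1.77 = 9.2 m.
A = 4.8 × 3.54 = 16.992 m².
Resultant F = γ·h_c·A = 12.3606 × 9.2 × 16.992 = 1932.29 kN.

F ≈ 1930 kN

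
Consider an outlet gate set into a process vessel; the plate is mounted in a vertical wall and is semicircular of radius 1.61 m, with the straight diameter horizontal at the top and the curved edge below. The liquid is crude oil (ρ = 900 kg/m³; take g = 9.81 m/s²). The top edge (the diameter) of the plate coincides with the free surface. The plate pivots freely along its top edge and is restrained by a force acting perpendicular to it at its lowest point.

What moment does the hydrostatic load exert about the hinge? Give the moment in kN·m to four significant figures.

M ≈ 23.30 kN·m

γ = ρg = 900 × 9.81 / 1000 = 8.829 kN/m³.
The centroid of a semicircle lies 4r/(3π) = 0.683305 m from the diameter, here below the top edge, so the centroid depth is h_c = 0.683305 m.
A = πr²/2 = π × 1.61²/2 = 4.07166 m².
Resultant F = γ·h_c·A = 8.829 × 0.683305 × 4.07166 = 24.5639 kN.
I_c = (π/8 − 8/(9π))·r⁴ = 0.109757 × 1.61⁴ = 0.737455 m⁴.
Centre of pressure: y_p = y_c + I_c/(y_c·A) = 0.683305 + 0.737455/(0.683305 × 4.07166) = 0.683305 + 0.265063 = 0.948368 m along the plane.
The resultant acts 0.683305 + 0.265063 = 0.948368 m (along the plate) below the hinge at the top edge, so the moment about the hinge is M = F × 0.948368 = 24.5639 × 0.948368 = 23.2956 kN·m.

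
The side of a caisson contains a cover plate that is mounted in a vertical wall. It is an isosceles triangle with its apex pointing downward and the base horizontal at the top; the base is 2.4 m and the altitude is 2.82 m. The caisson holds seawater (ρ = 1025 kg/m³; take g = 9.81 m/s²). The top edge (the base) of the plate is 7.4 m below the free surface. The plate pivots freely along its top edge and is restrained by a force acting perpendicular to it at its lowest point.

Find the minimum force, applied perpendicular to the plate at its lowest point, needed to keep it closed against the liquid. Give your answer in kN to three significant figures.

P ≈ 99.9 kN

γ = ρg = 1025 × 9.81 / 1000 = 10.05525 kN/m³.
With the apex down, the centroid sits h/3 = 2.82/3 = 0.94 m below the base (the top edge), so the centroid depth is h_c = 7.4 + 0.94 = 8.34 m.
A = ½ × 2.4 × 2.82 = 3.384 m².
Resultant F = γ·h_c·A = 10.05525 × 8.34 × 3.384 = 283.785 kN.
I_c = b·h³/36 = 2.4 × 2.82³/36 = 1.49505 m⁴.
Centre of pressure: y_p = y_c + I_c/(y_c·A) = 8.34 + 1.49505/(8.34 × 3.384) = 8.34 + 0.0529736 = 8.39297 m along the plane.
The resultant acts 0.94 + 0.0529736 = 0.992974 m (along the plate) below the hinge at the top edge, so the moment about the hinge is M = F × 0.992974 = 283.785 × 0.992974 = 281.791 kN·m.
A normal force at the bottom, 2.82 m from the hinge, must supply this moment: P = 281.791/2.82 = 99.9259 kN.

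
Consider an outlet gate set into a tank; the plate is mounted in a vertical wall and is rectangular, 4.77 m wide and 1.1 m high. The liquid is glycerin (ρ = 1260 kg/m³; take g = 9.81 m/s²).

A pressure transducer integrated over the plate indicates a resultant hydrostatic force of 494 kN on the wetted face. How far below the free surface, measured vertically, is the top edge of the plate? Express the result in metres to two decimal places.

γ = ρg = 1260 × 9.81 / 1000 = 12.3606 kN/m³.
A = 4.77 × 1.1 = 5.247 m².
From F = γ·h_c·A, the centroid depth is h_c = 494/(12.3606 × 5.247) = 7.61687 m.
The centroid lies 1.1/2 = 0.55 m below the top edge, so the top edge sits at h_top = 7.61687 − 0.55 = 7.06687 m below the surface.

d_top ≈ 7.07 m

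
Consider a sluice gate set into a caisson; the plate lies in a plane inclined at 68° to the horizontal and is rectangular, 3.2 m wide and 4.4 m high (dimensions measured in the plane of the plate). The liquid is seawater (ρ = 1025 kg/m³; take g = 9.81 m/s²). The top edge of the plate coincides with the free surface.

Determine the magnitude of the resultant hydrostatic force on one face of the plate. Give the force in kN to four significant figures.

F ≈ 288.8 kN

γ = ρg = 1025 × 9.81 / 1000 = 10.05525 kN/m³.
Let θ = 68° be the plate's angle to the horizontal; measure y along the incline from where the plane meets the free surface. Vertical depth h = y·sinθ with sinθ = 0.927184.
The centroid lies 4.4/2 = 2.2 m below the top edge, so y_c = 2.2 m and h_c = 2.2 × 0.927184 = 2.0398 m.
A = 3.2 × 4.4 = 14.08 m².
Resultant F = γ·h_c·A = 10.05525 × 2.0398 × 14.08 = 288.791 kN.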